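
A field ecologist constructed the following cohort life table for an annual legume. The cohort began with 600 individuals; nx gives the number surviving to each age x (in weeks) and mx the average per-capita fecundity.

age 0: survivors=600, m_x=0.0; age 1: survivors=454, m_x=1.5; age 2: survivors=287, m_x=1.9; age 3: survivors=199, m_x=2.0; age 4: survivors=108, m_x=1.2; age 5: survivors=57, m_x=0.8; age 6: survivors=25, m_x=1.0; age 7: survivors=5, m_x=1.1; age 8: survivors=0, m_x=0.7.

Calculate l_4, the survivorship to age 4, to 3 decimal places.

0.180

l_4 = n_4/n_0 = 108/600 = 0.18 → 0.180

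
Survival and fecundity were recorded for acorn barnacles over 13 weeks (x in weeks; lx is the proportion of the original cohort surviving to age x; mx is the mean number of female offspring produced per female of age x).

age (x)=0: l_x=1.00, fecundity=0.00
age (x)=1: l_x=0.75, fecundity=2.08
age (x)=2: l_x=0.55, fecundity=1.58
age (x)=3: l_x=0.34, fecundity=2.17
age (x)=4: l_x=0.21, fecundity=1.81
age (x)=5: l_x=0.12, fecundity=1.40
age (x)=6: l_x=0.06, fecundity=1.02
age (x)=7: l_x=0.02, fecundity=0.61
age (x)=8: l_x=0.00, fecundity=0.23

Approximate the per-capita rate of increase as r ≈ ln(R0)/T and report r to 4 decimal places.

R0 = Σ lx·mx = 0 + 1.56 + 0.869 + 0.7378 + 0.3801 + 0.168 + 0.0612 + 0.0122 + 0 = 3.7883
Σ x·lx·mx = 8.3244; T = 8.3244/3.7883 = 2.1974…
r ≈ ln(R0)/T = ln(3.7883)/2.1974… = 0.606134… → 0.6061

0.6061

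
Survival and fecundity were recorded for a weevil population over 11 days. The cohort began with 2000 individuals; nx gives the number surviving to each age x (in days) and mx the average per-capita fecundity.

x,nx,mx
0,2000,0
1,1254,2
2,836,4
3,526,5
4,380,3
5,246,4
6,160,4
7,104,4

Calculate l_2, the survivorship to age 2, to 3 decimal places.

0.418

l_2 = n_2/n_0 = 836/2000 = 0.418 → 0.418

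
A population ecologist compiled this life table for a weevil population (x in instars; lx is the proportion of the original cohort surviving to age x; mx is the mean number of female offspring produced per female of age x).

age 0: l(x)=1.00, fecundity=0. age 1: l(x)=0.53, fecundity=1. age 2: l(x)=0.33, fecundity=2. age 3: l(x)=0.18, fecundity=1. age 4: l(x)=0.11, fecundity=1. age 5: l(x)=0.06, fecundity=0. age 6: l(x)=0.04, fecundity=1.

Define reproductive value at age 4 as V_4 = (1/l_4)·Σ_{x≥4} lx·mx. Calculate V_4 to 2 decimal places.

lx·mx for x ≥ 4: 0.11, 0, 0.04 → sum = 0.15
V_4 = 0.15 / l_4 = 0.15 / 0.11 = 1.363636… → 1.36

1.36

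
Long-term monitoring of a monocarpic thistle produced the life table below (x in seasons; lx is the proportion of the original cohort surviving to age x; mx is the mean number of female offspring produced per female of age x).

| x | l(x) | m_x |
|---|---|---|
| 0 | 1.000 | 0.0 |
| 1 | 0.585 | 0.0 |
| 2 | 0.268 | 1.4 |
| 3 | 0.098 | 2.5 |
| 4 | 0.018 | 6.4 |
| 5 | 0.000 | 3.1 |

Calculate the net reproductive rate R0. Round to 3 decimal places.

lx·mx by age: 0, 0, 0.3752, 0.245, 0.1152, 0
R0 = Σ lx·mx = 0.7354 → 0.735

0.735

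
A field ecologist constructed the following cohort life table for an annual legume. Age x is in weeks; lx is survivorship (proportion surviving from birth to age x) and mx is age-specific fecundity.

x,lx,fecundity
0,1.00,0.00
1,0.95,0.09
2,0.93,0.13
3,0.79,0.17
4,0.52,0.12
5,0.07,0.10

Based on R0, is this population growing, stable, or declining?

R0 = Σ lx·mx = 0 + 0.0855 + 0.1209 + 0.1343 + 0.0624 + 0.007 = 0.4101
R0 < 1, so the population is declining.

declining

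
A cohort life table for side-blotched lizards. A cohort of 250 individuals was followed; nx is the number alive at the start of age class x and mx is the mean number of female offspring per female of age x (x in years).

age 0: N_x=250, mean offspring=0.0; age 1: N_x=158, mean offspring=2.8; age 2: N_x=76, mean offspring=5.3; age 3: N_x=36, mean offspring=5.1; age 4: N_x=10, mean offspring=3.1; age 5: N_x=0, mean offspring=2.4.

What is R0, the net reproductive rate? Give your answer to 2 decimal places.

lx = nx/n0 = nx/250: 1, 0.632, 0.304, 0.144, 0.04, 0
lx·mx by age: 0, 1.7696, 1.6112, 0.7344, 0.124, 0
R0 = Σ lx·mx = 4.2392 → 4.24

4.24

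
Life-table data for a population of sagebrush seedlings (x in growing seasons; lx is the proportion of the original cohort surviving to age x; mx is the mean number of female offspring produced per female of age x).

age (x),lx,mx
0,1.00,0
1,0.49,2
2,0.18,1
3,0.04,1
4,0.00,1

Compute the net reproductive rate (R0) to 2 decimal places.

1.20

lx·mx by age: 0, 0.98, 0.18, 0.04, 0
R0 = Σ lx·mx = 1.2 → 1.20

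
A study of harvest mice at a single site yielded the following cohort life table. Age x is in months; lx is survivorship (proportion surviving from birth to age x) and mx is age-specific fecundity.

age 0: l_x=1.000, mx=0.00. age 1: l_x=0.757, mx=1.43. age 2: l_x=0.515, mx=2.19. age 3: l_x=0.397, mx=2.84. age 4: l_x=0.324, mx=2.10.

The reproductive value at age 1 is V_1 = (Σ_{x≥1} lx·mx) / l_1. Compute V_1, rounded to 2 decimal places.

lx·mx for x ≥ 1: 1.08251, 1.12785, 1.12748, 0.6804 → sum = 4.01824
V_1 = 4.01824 / l_1 = 4.01824 / 0.757 = 5.308111… → 5.31

5.31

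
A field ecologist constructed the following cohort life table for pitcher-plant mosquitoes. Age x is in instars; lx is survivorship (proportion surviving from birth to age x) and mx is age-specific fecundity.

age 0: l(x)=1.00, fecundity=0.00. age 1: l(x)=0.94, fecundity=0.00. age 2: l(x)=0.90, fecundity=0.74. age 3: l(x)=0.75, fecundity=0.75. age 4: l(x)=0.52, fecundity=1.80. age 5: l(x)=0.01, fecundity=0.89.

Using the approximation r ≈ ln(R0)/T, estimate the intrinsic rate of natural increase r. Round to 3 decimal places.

0.248

R0 = Σ lx·mx = 0 + 0 + 0.666 + 0.5625 + 0.936 + 0.0089 = 2.1734
Σ x·lx·mx = 6.808; T = 6.808/2.1734 = 3.13242…
r ≈ ln(R0)/T = ln(2.1734)/3.13242… = 0.24783… → 0.248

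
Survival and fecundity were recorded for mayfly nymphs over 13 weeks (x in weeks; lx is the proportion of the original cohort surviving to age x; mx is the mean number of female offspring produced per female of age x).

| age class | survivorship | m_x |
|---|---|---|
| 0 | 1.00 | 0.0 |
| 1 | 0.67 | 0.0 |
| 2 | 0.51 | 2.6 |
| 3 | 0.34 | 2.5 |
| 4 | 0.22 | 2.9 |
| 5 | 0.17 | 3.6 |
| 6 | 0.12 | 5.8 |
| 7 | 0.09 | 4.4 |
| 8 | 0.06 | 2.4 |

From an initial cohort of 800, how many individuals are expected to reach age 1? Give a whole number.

Expected survivors = N0 · l_1 = 800 × 0.67 = 536 → 536

536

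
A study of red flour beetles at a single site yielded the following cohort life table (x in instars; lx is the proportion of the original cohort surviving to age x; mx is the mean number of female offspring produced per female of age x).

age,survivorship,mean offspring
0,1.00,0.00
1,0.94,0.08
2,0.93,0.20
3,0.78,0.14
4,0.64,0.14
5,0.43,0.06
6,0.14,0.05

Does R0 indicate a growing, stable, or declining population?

declining

R0 = Σ lx·mx = 0 + 0.0752 + 0.186 + 0.1092 + 0.0896 + 0.0258 + 0.007 = 0.4928
R0 < 1, so the population is declining.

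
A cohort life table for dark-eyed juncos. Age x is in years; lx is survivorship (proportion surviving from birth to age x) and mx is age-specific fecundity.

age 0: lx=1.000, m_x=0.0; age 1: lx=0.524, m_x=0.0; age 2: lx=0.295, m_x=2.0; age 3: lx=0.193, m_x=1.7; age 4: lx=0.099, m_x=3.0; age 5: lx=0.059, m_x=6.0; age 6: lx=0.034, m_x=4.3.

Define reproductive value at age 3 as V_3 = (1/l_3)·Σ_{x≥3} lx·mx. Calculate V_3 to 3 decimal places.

lx·mx for x ≥ 3: 0.3281, 0.297, 0.354, 0.1462 → sum = 1.1253
V_3 = 1.1253 / l_3 = 1.1253 / 0.193 = 5.83057… → 5.831

5.831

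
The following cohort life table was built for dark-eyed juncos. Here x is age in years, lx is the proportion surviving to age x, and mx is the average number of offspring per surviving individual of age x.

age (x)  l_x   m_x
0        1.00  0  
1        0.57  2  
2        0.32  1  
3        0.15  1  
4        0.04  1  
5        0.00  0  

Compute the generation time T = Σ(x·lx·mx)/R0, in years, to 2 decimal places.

lx·mx: 0, 1.14, 0.32, 0.15, 0.04, 0 → R0 = 1.65
x·lx·mx: 0, 1.14, 0.64, 0.45, 0.16, 0 → Σ = 2.39
T = 2.39 / 1.65 = 1.448485… → 1.45

1.45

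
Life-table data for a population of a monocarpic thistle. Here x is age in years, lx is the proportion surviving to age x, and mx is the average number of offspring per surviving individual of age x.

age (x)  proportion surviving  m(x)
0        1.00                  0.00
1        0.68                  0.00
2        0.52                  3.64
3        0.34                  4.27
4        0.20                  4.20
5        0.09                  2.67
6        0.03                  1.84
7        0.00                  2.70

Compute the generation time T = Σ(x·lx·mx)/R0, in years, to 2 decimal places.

lx·mx: 0, 0, 1.8928, 1.4518, 0.84, 0.2403, 0.0552, 0 → R0 = 4.4801
x·lx·mx: 0, 0, 3.7856, 4.3554, 3.36, 1.2015, 0.3312, 0 → Σ = 13.0337
T = 13.0337 / 4.4801 = 2.909243… → 2.91

2.91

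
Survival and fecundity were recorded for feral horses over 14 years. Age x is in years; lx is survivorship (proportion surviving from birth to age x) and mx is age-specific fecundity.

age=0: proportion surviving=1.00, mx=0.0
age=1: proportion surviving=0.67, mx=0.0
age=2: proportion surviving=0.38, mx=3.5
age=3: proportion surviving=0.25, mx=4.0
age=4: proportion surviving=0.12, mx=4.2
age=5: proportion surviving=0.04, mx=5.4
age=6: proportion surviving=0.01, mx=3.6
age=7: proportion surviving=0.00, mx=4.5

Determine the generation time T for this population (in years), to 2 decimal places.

lx·mx: 0, 0, 1.33, 1, 0.504, 0.216, 0.036, 0 → R0 = 3.086
x·lx·mx: 0, 0, 2.66, 3, 2.016, 1.08, 0.216, 0 → Σ = 8.972
T = 8.972 / 3.086 = 2.907323… → 2.91

2.91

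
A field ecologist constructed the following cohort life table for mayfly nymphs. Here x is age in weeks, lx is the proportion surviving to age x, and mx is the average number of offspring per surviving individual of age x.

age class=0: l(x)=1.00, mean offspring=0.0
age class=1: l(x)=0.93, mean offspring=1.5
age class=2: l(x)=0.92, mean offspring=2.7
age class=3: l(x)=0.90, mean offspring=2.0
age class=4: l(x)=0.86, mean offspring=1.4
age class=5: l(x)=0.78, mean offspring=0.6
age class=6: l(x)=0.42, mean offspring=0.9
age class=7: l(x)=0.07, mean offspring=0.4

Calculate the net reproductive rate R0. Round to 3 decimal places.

lx·mx by age: 0, 1.395, 2.484, 1.8, 1.204, 0.468, 0.378, 0.028
R0 = Σ lx·mx = 7.757 → 7.757

7.757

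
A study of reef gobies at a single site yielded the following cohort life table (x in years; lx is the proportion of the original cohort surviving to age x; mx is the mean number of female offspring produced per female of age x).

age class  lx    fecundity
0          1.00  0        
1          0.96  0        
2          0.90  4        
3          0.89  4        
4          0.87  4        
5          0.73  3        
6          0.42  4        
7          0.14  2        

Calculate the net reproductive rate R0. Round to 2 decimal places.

lx·mx by age: 0, 0, 3.6, 3.56, 3.48, 2.19, 1.68, 0.28
R0 = Σ lx·mx = 14.79 → 14.79

14.79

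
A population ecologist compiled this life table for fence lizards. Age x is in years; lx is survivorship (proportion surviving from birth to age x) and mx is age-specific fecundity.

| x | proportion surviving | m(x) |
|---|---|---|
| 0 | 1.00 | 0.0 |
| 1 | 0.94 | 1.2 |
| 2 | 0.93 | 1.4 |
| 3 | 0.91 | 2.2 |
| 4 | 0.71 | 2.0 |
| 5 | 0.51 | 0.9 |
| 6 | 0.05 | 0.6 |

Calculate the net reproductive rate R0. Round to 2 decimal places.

6.34

lx·mx by age: 0, 1.128, 1.302, 2.002, 1.42, 0.459, 0.03
R0 = Σ lx·mx = 6.341 → 6.34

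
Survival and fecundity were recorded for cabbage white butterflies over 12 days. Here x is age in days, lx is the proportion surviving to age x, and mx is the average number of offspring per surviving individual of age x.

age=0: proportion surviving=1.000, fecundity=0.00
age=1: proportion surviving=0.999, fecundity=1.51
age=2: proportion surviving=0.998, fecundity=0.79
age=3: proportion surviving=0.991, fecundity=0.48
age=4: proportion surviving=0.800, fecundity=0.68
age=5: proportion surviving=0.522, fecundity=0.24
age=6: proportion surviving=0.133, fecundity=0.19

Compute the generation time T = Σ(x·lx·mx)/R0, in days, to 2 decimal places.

2.15

lx·mx: 0, 1.50849, 0.78842, 0.47568, 0.544, 0.12528, 0.02527 → R0 = 3.46714
x·lx·mx: 0, 1.50849, 1.57684, 1.42704, 2.176, 0.6264, 0.15162 → Σ = 7.46639
T = 7.46639 / 3.46714 = 2.153472… → 2.15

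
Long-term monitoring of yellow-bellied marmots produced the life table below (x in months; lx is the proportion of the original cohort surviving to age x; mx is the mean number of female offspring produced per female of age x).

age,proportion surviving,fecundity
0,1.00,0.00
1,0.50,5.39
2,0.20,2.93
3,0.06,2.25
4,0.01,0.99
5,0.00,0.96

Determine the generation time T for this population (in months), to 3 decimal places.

lx·mx: 0, 2.695, 0.586, 0.135, 0.0099, 0 → R0 = 3.4259
x·lx·mx: 0, 2.695, 1.172, 0.405, 0.0396, 0 → Σ = 4.3116
T = 4.3116 / 3.4259 = 1.258531… → 1.259

1.259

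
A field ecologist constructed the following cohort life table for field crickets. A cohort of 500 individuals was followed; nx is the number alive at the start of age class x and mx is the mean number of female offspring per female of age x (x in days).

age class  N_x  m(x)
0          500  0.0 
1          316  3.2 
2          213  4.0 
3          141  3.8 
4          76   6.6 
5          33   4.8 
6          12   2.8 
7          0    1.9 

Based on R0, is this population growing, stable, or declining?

lx = nx/n0 = nx/500: 1, 0.632, 0.426, 0.282, 0.152, 0.066, 0.024, 0
R0 = Σ lx·mx = 0 + 2.0224 + 1.704 + 1.0716 + 1.0032 + 0.3168 + 0.0672 + 0 = 6.1852
R0 > 1, so the population is growing.

growing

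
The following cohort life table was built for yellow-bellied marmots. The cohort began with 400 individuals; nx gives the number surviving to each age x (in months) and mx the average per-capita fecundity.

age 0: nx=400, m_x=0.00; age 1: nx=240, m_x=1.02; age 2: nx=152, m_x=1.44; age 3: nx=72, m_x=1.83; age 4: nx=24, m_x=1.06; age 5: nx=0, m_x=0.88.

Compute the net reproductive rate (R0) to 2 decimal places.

lx = nx/n0 = nx/400: 1, 0.6, 0.38, 0.18, 0.06, 0
lx·mx by age: 0, 0.612, 0.5472, 0.3294, 0.0636, 0
R0 = Σ lx·mx = 1.5522 → 1.55

1.55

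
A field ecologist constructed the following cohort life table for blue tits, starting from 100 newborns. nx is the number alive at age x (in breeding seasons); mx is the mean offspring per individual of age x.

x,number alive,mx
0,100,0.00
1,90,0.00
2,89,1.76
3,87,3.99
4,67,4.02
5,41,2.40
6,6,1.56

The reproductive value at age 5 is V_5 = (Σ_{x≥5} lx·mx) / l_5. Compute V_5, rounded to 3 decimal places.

2.628

lx = nx/n0 = nx/100: 1, 0.9, 0.89, 0.87, 0.67, 0.41, 0.06
lx·mx for x ≥ 5: 0.984, 0.0936 → sum = 1.0776
V_5 = 1.0776 / l_5 = 1.0776 / 0.41 = 2.628293… → 2.628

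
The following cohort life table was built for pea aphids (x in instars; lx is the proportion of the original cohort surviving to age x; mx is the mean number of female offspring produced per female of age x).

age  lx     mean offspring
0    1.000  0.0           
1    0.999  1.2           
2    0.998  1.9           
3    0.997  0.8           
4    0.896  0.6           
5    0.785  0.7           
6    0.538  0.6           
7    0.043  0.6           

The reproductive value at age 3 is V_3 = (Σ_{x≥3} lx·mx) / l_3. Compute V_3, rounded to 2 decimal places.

lx·mx for x ≥ 3: 0.7976, 0.5376, 0.5495, 0.3228, 0.0258 → sum = 2.2333
V_3 = 2.2333 / l_3 = 2.2333 / 0.997 = 2.24002… → 2.24

2.24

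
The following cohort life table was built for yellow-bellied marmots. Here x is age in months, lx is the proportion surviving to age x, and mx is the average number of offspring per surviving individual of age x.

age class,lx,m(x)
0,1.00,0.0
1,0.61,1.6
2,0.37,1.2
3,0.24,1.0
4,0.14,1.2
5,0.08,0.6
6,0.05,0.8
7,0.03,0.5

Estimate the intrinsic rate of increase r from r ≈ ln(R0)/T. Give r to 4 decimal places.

0.3308

R0 = Σ lx·mx = 0 + 0.976 + 0.444 + 0.24 + 0.168 + 0.048 + 0.04 + 0.015 = 1.931
Σ x·lx·mx = 3.841; T = 3.841/1.931 = 1.98912…
r ≈ ln(R0)/T = ln(1.931)/1.98912… = 0.330818… → 0.3308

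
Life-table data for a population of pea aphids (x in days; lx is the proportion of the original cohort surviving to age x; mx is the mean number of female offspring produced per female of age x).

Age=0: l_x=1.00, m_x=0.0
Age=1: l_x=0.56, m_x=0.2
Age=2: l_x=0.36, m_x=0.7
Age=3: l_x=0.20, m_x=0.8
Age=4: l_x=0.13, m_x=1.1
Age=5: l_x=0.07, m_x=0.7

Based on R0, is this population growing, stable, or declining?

declining

R0 = Σ lx·mx = 0 + 0.112 + 0.252 + 0.16 + 0.143 + 0.049 = 0.716
R0 < 1, so the population is declining.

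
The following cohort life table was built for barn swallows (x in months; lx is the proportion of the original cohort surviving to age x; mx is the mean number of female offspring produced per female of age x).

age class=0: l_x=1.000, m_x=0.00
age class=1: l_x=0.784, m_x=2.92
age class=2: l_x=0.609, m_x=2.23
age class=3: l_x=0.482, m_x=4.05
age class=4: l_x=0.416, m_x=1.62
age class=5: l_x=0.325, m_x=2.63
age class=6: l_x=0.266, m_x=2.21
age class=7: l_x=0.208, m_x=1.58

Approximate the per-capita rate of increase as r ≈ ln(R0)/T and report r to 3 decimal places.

0.709

R0 = Σ lx·mx = 0 + 2.28928 + 1.35807 + 1.9521 + 0.67392 + 0.85475 + 0.58786 + 0.32864 = 8.04462
Σ x·lx·mx = 23.65879; T = 23.65879/8.04462 = 2.94095…
r ≈ ln(R0)/T = ln(8.04462)/2.94095… = 0.70896… → 0.709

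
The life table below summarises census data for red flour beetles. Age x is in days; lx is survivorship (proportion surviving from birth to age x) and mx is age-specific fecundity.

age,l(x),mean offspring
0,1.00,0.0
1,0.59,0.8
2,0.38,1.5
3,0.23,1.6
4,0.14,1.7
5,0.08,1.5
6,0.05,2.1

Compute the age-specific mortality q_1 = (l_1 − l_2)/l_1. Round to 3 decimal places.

q_1 = (l_1 − l_2) / l_1 = (0.59 − 0.38) / 0.59
     = 0.21 / 0.59 = 0.355932… → 0.356

0.356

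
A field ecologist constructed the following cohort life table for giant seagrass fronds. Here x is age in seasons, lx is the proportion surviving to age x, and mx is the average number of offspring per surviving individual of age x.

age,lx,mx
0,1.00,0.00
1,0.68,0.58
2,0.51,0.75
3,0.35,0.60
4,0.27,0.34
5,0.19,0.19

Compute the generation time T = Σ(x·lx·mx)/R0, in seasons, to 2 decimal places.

2.10

lx·mx: 0, 0.3944, 0.3825, 0.21, 0.0918, 0.0361 → R0 = 1.1148
x·lx·mx: 0, 0.3944, 0.765, 0.63, 0.3672, 0.1805 → Σ = 2.3371
T = 2.3371 / 1.1148 = 2.09643… → 2.10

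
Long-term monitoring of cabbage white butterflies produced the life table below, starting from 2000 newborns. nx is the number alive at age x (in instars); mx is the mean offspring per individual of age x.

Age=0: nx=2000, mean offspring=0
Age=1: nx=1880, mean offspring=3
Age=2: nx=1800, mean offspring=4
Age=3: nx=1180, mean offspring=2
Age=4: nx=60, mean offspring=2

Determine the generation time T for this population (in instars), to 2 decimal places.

1.80

lx = nx/n0 = nx/2000: 1, 0.94, 0.9, 0.59, 0.03
lx·mx: 0, 2.82, 3.6, 1.18, 0.06 → R0 = 7.66
x·lx·mx: 0, 2.82, 7.2, 3.54, 0.24 → Σ = 13.8
T = 13.8 / 7.66 = 1.801567… → 1.80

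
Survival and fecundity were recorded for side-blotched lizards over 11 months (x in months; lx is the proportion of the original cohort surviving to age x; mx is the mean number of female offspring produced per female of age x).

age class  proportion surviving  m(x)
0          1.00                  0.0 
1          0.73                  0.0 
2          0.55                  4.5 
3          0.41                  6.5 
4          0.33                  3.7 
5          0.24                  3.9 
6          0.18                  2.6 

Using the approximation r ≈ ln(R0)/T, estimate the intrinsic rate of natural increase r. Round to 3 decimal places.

0.629

R0 = Σ lx·mx = 0 + 0 + 2.475 + 2.665 + 1.221 + 0.936 + 0.468 = 7.765
Σ x·lx·mx = 25.317; T = 25.317/7.765 = 3.2604…
r ≈ ln(R0)/T = ln(7.765)/3.2604… = 0.62864… → 0.629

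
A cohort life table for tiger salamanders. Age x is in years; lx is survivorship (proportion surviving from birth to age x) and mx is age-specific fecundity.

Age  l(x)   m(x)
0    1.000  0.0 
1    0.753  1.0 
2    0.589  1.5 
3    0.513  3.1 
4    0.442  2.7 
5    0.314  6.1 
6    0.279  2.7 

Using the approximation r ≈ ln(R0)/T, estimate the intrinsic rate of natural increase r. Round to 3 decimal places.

R0 = Σ lx·mx = 0 + 0.753 + 0.8835 + 1.5903 + 1.1934 + 1.9154 + 0.7533 = 7.0889
Σ x·lx·mx = 26.1613; T = 26.1613/7.0889 = 3.69046…
r ≈ ln(R0)/T = ln(7.0889)/3.69046… = 0.5307… → 0.531

0.531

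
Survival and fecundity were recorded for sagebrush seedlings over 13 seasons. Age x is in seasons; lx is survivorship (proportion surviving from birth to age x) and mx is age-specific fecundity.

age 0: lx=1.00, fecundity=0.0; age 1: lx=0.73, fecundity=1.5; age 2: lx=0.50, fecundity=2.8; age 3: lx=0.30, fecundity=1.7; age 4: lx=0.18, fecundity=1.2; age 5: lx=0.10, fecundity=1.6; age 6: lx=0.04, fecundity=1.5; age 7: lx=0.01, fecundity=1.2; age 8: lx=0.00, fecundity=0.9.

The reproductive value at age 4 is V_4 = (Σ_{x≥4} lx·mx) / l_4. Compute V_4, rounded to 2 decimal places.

2.49

lx·mx for x ≥ 4: 0.216, 0.16, 0.06, 0.012, 0 → sum = 0.448
V_4 = 0.448 / l_4 = 0.448 / 0.18 = 2.488889… → 2.49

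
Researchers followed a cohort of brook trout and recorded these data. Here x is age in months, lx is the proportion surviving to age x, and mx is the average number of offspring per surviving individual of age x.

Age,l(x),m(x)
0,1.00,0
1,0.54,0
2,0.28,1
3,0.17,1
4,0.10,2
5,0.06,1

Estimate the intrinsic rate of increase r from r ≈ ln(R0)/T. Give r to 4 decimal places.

-0.1121

R0 = Σ lx·mx = 0 + 0 + 0.28 + 0.17 + 0.2 + 0.06 = 0.71
Σ x·lx·mx = 2.17; T = 2.17/0.71 = 3.05634…
r ≈ ln(R0)/T = ln(0.71)/3.05634… = -0.112059… → -0.1121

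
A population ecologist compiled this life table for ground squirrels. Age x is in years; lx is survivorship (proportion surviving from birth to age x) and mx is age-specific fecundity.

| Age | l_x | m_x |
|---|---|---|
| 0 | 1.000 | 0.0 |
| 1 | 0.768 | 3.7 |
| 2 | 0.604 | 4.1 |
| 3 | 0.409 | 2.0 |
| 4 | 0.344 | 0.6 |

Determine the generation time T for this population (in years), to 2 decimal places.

lx·mx: 0, 2.8416, 2.4764, 0.818, 0.2064 → R0 = 6.3424
x·lx·mx: 0, 2.8416, 4.9528, 2.454, 0.8256 → Σ = 11.074
T = 11.074 / 6.3424 = 1.746027… → 1.75

1.75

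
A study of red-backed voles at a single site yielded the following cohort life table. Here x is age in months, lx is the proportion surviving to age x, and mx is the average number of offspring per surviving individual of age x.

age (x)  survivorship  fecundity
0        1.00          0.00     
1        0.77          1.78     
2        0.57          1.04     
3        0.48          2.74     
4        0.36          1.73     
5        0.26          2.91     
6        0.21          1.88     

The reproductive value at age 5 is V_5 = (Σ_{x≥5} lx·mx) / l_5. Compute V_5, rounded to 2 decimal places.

lx·mx for x ≥ 5: 0.7566, 0.3948 → sum = 1.1514
V_5 = 1.1514 / l_5 = 1.1514 / 0.26 = 4.428462… → 4.43

4.43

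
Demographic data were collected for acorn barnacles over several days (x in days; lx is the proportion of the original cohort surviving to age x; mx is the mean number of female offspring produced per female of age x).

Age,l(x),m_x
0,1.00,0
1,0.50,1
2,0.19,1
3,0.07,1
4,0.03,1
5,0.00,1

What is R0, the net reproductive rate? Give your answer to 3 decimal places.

0.790

lx·mx by age: 0, 0.5, 0.19, 0.07, 0.03, 0
R0 = Σ lx·mx = 0.79 → 0.790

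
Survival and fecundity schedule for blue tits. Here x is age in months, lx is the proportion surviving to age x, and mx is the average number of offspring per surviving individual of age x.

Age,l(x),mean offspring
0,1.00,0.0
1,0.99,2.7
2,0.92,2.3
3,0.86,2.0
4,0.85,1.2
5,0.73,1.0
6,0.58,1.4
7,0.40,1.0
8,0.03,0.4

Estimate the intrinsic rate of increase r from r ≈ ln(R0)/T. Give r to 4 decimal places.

R0 = Σ lx·mx = 0 + 2.673 + 2.116 + 1.72 + 1.02 + 0.73 + 0.812 + 0.4 + 0.012 = 9.483
Σ x·lx·mx = 27.563; T = 27.563/9.483 = 2.90657…
r ≈ ln(R0)/T = ln(9.483)/2.90657… = 0.773937… → 0.7739

0.7739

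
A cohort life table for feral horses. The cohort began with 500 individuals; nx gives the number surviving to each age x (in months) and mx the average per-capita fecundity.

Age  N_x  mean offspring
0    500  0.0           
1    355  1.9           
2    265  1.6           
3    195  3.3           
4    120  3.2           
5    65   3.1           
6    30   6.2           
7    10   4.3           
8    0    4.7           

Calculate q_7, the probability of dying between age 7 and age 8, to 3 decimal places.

1.000

lx = nx/n0 = nx/500: 1, 0.71, 0.53, 0.39, 0.24, 0.13, 0.06, 0.02, 0
q_7 = (l_7 − l_8) / l_7 = (0.02 − 0) / 0.02
     = 0.02 / 0.02 = 1 → 1.000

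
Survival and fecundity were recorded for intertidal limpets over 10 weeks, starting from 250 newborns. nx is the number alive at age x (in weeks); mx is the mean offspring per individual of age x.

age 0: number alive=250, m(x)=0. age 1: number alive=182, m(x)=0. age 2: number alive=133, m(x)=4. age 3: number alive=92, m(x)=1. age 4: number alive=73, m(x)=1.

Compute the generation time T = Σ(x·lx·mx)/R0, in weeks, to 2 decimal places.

2.34

lx = nx/n0 = nx/250: 1, 0.728, 0.532, 0.368, 0.292
lx·mx: 0, 0, 2.128, 0.368, 0.292 → R0 = 2.788
x·lx·mx: 0, 0, 4.256, 1.104, 1.168 → Σ = 6.528
T = 6.528 / 2.788 = 2.341463… → 2.34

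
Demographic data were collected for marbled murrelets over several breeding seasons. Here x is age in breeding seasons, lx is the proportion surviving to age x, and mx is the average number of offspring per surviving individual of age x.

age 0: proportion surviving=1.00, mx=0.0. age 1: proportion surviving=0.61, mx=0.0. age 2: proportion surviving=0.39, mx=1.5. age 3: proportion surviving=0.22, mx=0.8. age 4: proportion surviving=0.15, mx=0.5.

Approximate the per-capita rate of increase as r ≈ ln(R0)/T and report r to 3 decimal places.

R0 = Σ lx·mx = 0 + 0 + 0.585 + 0.176 + 0.075 = 0.836
Σ x·lx·mx = 1.998; T = 1.998/0.836 = 2.38995…
r ≈ ln(R0)/T = ln(0.836)/2.38995… = -0.07495… → -0.075

-0.075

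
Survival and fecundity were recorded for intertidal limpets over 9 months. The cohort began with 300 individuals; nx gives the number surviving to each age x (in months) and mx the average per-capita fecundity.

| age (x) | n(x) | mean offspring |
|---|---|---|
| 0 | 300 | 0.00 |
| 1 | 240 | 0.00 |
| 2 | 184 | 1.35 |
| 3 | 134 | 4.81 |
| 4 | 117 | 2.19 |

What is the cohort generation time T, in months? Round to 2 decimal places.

lx = nx/n0 = nx/300: 1, 0.8, 0.61333…, 0.44667…, 0.39
lx·mx: 0, 0, 0.828…, 2.148467…, 0.8541 → R0 = 3.830567…
x·lx·mx: 0, 0, 1.656…, 6.4454…, 3.4164 → Σ = 11.5178…
T = 11.5178… / 3.830567… = 3.006814… → 3.01

3.01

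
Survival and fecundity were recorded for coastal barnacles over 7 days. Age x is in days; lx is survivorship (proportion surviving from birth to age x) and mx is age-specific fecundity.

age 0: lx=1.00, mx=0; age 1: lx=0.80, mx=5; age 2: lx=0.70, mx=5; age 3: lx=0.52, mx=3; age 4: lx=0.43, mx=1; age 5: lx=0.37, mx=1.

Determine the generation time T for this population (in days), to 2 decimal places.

lx·mx: 0, 4, 3.5, 1.56, 0.43, 0.37 → R0 = 9.86
x·lx·mx: 0, 4, 7, 4.68, 1.72, 1.85 → Σ = 19.25
T = 19.25 / 9.86 = 1.952333… → 1.95

1.95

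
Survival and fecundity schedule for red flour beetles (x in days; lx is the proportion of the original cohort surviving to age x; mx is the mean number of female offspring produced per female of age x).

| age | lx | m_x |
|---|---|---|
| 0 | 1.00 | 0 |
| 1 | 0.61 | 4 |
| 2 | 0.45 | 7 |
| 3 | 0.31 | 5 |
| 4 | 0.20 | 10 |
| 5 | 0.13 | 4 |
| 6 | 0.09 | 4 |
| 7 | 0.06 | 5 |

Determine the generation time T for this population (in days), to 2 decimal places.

lx·mx: 0, 2.44, 3.15, 1.55, 2, 0.52, 0.36, 0.3 → R0 = 10.32
x·lx·mx: 0, 2.44, 6.3, 4.65, 8, 2.6, 2.16, 2.1 → Σ = 28.25
T = 28.25 / 10.32 = 2.737403… → 2.74

2.74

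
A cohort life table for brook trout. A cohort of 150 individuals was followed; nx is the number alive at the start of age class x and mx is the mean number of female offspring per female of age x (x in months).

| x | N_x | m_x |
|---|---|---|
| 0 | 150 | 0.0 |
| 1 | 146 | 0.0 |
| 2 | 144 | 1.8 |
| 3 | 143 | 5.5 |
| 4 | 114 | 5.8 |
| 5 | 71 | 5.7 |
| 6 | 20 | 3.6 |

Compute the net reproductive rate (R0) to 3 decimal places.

14.557

lx = nx/n0 = nx/150: 1, 0.97333…, 0.96, 0.95333…, 0.76, 0.47333…, 0.13333…
lx·mx by age: 0, 0, 1.728, 5.243333…, 4.408, 2.698…, 0.48…
R0 = Σ lx·mx = 14.557333… → 14.557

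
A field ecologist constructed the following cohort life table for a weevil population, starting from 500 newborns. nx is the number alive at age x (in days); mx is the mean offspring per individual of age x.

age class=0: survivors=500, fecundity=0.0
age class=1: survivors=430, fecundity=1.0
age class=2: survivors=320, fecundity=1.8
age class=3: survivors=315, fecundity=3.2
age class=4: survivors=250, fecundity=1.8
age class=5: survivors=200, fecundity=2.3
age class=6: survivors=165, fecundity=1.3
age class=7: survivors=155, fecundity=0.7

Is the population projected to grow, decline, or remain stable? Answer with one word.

lx = nx/n0 = nx/500: 1, 0.86, 0.64, 0.63, 0.5, 0.4, 0.33, 0.31
R0 = Σ lx·mx = 0 + 0.86 + 1.152 + 2.016 + 0.9 + 0.92 + 0.429 + 0.217 = 6.494
R0 > 1, so the population is growing.

growing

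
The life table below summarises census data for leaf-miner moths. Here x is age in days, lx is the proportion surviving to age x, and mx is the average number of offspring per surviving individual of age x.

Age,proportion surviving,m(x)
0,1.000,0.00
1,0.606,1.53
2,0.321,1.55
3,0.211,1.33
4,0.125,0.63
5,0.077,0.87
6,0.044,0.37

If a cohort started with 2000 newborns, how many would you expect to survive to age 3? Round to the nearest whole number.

Expected survivors = N0 · l_3 = 2000 × 0.211 = 422 → 422

422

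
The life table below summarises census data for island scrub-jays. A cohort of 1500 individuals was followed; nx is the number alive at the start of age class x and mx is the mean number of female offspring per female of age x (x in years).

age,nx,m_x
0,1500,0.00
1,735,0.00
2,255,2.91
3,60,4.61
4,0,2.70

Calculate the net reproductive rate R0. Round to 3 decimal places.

0.679

lx = nx/n0 = nx/1500: 1, 0.49, 0.17, 0.04, 0
lx·mx by age: 0, 0, 0.4947, 0.1844, 0
R0 = Σ lx·mx = 0.6791 → 0.679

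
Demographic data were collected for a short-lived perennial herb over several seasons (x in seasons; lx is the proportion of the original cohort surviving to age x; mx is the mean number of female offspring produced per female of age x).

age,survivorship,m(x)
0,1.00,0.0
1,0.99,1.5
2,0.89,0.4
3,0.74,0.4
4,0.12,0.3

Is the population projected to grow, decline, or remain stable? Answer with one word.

growing

R0 = Σ lx·mx = 0 + 1.485 + 0.356 + 0.296 + 0.036 = 2.173
R0 > 1, so the population is growing.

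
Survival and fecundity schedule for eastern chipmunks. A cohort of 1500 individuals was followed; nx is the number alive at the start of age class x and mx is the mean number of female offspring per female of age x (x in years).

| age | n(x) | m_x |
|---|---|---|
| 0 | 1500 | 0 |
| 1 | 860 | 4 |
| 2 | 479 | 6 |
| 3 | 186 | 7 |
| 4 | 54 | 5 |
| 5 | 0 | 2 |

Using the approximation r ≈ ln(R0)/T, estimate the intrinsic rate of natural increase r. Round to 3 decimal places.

lx = nx/n0 = nx/1500: 1, 0.57333…, 0.31933…, 0.124, 0.036, 0
R0 = Σ lx·mx = 0 + 2.29333… + 1.916… + 0.868 + 0.18 + 0 = 5.257333…
Σ x·lx·mx = 9.449333…; T = 9.449333…/5.257333… = 1.79736…
r ≈ ln(R0)/T = ln(5.257333…)/1.79736… = 0.92337… → 0.923

0.923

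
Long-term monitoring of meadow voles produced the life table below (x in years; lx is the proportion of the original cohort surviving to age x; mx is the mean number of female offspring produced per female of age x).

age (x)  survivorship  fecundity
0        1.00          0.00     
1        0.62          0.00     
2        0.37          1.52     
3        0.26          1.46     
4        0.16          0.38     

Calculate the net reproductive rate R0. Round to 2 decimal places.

lx·mx by age: 0, 0, 0.5624, 0.3796, 0.0608
R0 = Σ lx·mx = 1.0028 → 1.00

1.00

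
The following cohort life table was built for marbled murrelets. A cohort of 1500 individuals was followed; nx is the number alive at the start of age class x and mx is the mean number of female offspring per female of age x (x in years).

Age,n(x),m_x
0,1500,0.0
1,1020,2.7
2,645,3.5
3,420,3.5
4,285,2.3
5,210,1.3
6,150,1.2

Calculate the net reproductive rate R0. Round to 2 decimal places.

lx = nx/n0 = nx/1500: 1, 0.68, 0.43, 0.28, 0.19, 0.14, 0.1
lx·mx by age: 0, 1.836, 1.505, 0.98, 0.437, 0.182, 0.12
R0 = Σ lx·mx = 5.06 → 5.06

5.06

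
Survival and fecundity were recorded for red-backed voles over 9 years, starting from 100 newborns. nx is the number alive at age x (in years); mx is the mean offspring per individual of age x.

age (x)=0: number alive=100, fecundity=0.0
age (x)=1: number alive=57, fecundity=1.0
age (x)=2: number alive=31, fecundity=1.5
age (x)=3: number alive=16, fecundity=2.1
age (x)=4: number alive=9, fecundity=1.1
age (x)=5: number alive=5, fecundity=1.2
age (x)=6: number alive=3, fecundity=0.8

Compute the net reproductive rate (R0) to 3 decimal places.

lx = nx/n0 = nx/100: 1, 0.57, 0.31, 0.16, 0.09, 0.05, 0.03
lx·mx by age: 0, 0.57, 0.465, 0.336, 0.099, 0.06, 0.024
R0 = Σ lx·mx = 1.554 → 1.554

1.554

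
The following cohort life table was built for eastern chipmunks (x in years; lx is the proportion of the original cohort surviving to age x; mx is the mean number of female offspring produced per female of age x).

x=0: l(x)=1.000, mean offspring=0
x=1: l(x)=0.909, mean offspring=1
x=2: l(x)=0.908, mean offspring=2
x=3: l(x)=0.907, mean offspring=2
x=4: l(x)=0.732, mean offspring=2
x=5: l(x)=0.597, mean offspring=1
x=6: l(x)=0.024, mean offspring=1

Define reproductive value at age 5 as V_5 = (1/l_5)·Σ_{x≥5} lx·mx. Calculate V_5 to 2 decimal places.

lx·mx for x ≥ 5: 0.597, 0.024 → sum = 0.621
V_5 = 0.621 / l_5 = 0.621 / 0.597 = 1.040201… → 1.04

1.04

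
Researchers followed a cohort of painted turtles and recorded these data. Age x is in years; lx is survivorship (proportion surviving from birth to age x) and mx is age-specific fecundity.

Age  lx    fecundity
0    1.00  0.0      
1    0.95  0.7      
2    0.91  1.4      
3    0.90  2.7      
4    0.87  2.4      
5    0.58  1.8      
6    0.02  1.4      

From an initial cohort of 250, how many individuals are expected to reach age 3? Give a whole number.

225

Expected survivors = N0 · l_3 = 250 × 0.90 = 225 → 225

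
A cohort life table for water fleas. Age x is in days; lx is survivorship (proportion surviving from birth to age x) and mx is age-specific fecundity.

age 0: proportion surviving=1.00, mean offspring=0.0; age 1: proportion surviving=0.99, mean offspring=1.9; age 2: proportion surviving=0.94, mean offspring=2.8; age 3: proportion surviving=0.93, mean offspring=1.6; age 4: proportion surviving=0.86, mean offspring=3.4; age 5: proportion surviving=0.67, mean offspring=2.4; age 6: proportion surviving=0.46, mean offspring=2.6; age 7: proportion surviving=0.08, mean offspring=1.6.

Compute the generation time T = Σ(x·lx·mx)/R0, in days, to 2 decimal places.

lx·mx: 0, 1.881, 2.632, 1.488, 2.924, 1.608, 1.196, 0.128 → R0 = 11.857
x·lx·mx: 0, 1.881, 5.264, 4.464, 11.696, 8.04, 7.176, 0.896 → Σ = 39.417
T = 39.417 / 11.857 = 3.324365… → 3.32

3.32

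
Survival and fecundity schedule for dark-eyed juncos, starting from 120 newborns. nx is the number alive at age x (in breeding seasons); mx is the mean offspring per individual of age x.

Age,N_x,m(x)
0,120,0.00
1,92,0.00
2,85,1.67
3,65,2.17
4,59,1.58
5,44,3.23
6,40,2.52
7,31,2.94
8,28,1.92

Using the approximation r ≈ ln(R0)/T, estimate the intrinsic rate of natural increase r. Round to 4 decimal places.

0.4084

lx = nx/n0 = nx/120: 1, 0.76667…, 0.70833…, 0.54167…, 0.49167…, 0.36667…, 0.33333…, 0.25833…, 0.23333…
R0 = Σ lx·mx = 0 + 0 + 1.18292… + 1.17542… + 0.77683… + 1.18433… + 0.84… + 0.7595… + 0.448… = 6.367…
Σ x·lx·mx = 28.861583…; T = 28.861583…/6.367… = 4.533…
r ≈ ln(R0)/T = ln(6.367…)/4.533… = 0.408368… → 0.4084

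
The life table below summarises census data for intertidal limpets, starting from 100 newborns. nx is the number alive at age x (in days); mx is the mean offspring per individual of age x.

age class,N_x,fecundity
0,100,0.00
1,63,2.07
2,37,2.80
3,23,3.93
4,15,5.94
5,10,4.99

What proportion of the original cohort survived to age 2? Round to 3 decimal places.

l_2 = n_2/n_0 = 37/100 = 0.37 → 0.370

0.370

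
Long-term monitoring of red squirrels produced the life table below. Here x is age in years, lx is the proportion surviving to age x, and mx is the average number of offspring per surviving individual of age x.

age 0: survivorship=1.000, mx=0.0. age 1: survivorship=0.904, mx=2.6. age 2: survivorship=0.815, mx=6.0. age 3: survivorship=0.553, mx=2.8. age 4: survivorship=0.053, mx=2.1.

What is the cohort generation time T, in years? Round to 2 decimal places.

1.93

lx·mx: 0, 2.3504, 4.89, 1.5484, 0.1113 → R0 = 8.9001
x·lx·mx: 0, 2.3504, 9.78, 4.6452, 0.4452 → Σ = 17.2208
T = 17.2208 / 8.9001 = 1.9349… → 1.93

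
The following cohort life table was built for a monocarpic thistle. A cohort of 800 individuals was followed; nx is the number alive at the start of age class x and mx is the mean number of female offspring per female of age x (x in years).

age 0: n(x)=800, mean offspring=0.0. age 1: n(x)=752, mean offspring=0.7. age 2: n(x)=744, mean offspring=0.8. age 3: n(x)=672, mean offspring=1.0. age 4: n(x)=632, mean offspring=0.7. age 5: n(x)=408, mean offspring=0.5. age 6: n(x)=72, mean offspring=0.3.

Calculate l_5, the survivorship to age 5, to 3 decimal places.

l_5 = n_5/n_0 = 408/800 = 0.51 → 0.510

0.510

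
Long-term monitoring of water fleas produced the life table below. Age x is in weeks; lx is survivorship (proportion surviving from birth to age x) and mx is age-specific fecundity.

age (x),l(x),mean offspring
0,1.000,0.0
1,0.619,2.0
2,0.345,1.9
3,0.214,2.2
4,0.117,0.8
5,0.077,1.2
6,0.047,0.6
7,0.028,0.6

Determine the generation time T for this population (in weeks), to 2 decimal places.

lx·mx: 0, 1.238, 0.6555, 0.4708, 0.0936, 0.0924, 0.0282, 0.0168 → R0 = 2.5953
x·lx·mx: 0, 1.238, 1.311, 1.4124, 0.3744, 0.462, 0.1692, 0.1176 → Σ = 5.0846
T = 5.0846 / 2.5953 = 1.959157… → 1.96

1.96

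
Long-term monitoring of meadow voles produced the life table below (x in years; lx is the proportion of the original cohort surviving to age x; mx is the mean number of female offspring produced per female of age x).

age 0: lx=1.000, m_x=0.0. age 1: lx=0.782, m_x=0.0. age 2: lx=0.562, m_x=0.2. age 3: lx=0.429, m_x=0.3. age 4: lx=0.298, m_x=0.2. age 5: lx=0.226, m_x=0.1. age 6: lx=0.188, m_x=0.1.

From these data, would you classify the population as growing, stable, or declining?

R0 = Σ lx·mx = 0 + 0 + 0.1124 + 0.1287 + 0.0596 + 0.0226 + 0.0188 = 0.3421
R0 < 1, so the population is declining.

declining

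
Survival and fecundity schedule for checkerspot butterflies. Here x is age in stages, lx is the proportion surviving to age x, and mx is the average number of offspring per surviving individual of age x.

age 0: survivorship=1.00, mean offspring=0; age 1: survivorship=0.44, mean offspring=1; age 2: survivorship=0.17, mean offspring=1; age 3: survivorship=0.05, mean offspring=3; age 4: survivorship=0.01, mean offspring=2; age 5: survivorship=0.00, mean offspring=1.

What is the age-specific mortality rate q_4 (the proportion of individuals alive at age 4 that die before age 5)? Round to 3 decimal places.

1.000

q_4 = (l_4 − l_5) / l_4 = (0.01 − 0) / 0.01
     = 0.01 / 0.01 = 1 → 1.000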